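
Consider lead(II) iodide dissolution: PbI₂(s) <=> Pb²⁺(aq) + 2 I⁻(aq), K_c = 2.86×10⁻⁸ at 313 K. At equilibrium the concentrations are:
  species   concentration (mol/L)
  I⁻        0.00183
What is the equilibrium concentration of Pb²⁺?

(PbI₂ is a pure solid — omitted from K_c.)
At equilibrium, K_c = [Pb²⁺]·[I⁻]² = 2.86×10⁻⁸.
([Pb²⁺])·(0.00183)² = 2.86×10⁻⁸
[Pb²⁺] = 0.00854 mol/L

[Pb²⁺] = 0.00854 mol/L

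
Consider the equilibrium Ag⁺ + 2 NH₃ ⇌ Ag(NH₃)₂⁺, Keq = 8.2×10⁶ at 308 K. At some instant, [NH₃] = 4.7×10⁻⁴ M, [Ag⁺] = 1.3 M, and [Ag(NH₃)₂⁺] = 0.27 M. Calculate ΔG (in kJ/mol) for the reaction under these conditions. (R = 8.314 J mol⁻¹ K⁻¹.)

Q = [Ag(NH₃)₂⁺] / ([Ag⁺]·[NH₃]²) = (0.27) / ((1.3)·(4.7×10⁻⁴)²) = 9.40×10⁵
ΔG = RT ln(Q/Keq) = (8.314 J mol⁻¹ K⁻¹)(308 K) × ln(9.40×10⁵/8.2×10⁶)
   = (2.561 kJ/mol)(-2.166) = -5.55 kJ/mol
ΔG < 0, so the forward reaction is spontaneous (proceeds forward).

ΔG = -5.55 kJ/mol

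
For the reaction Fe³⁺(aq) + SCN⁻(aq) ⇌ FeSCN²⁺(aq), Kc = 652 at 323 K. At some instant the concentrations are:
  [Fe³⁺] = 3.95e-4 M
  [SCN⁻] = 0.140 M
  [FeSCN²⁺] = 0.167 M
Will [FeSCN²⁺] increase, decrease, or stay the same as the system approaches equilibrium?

Qc = [FeSCN²⁺] / ([Fe³⁺]·[SCN⁻]) = (0.167) / ((3.95e-4)·(0.140)) = 3020
Qc = 3020 > Kc = 652: net reverse reaction.
FeSCN²⁺ is a product, so it decreases.

decrease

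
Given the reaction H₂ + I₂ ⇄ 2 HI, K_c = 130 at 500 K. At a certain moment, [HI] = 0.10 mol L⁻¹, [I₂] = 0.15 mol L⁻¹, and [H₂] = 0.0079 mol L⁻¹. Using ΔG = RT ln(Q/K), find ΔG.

ΔG = -11.4 kJ/mol

Q_c = [HI]² / ([H₂]·[I₂]) = (0.10)² / ((0.0079)·(0.15)) = 8.44
ΔG = RT ln(Q_c/K_c) = (8.314 J mol⁻¹ K⁻¹)(500 K) × ln(8.44/130)
   = (4.157 kJ/mol)(-2.735) = -11.4 kJ/mol
ΔG < 0, so the forward reaction is spontaneous (proceeds forward).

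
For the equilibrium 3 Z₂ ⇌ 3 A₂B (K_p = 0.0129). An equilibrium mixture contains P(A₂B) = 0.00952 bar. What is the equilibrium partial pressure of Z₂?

At equilibrium, K_p = P(A₂B)³ / P(Z₂)³ = 0.0129.
(0.00952)³ / (P(Z₂))³ = 0.0129
P(Z₂)³ = 6.69×10⁻⁵ ⇒ P(Z₂) = 0.0406 bar

P(Z₂) = 0.0406 bar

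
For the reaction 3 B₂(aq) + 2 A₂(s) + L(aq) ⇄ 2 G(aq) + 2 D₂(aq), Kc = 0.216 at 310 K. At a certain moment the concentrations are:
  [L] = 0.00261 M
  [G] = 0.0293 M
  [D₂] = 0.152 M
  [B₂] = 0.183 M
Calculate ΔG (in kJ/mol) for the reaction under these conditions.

(A₂ is a pure solid — omitted from Qc.)
Qc = [G]²·[D₂]² / ([B₂]³·[L]) = (0.0293)²·(0.152)² / ((0.183)³·(0.00261)) = 1.24
ΔG = RT ln(Qc/Kc) = (8.314 J mol⁻¹ K⁻¹)(310 K) × ln(1.24/0.216)
   = (2.577 kJ/mol)(1.748) = 4.50 kJ/mol
ΔG > 0, so the forward reaction is non-spontaneous (proceeds in reverse).

ΔG = 4.50 kJ/mol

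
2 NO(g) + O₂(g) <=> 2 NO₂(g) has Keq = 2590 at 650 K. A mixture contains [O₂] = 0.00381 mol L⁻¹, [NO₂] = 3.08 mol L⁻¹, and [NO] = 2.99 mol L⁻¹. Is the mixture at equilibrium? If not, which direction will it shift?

Q = [NO₂]² / ([NO]²·[O₂]) = (3.08)² / ((2.99)²·(0.00381)) = 279
Q = 279 < Keq = 2590: net forward reaction.

no; Q < K, reaction proceeds forward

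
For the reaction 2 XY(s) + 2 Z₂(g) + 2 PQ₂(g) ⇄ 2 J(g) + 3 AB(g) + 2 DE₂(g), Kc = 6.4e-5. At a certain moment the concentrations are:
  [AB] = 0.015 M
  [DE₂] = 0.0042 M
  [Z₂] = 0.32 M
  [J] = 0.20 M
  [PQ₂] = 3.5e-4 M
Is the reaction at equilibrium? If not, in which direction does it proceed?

in the reverse direction

(XY is a pure solid — omitted from Qc.)
Qc = [J]²·[AB]³·[DE₂]² / ([Z₂]²·[PQ₂]²) = (0.20)²·(0.015)³·(0.0042)² / ((0.32)²·(3.5e-4)²) = 1.9e-4
Qc = 1.9e-4 > Kc = 6.4e-5, so the reverse reaction proceeds.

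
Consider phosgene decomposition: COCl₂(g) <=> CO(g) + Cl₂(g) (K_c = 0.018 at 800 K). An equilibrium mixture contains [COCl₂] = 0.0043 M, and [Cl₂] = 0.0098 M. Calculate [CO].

[CO] = 0.0079 M

At equilibrium, K_c = [CO]·[Cl₂] / [COCl₂] = 0.018.
([CO])·(0.0098) / (0.0043) = 0.018
[CO] = 0.00790 = 0.0079 M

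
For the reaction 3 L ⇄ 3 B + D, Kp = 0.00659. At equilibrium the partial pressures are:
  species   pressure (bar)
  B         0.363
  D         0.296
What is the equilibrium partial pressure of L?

At equilibrium, Kp = P(B)³·P(D) / P(L)³ = 0.00659.
(0.363)³·(0.296) / (P(L))³ = 0.00659
P(L)³ = 2.15 ⇒ P(L) = 1.29 bar

P(L) = 1.29 bar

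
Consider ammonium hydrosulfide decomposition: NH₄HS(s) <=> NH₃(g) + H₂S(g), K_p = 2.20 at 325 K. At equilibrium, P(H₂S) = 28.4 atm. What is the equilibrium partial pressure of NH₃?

P(NH₃) = 0.0775 atm

(NH₄HS is a pure solid — omitted from K_p.)
At equilibrium, K_p = P(NH₃)·P(H₂S) = 2.20.
(P(NH₃))·(28.4) = 2.20
P(NH₃) = 0.0775 atm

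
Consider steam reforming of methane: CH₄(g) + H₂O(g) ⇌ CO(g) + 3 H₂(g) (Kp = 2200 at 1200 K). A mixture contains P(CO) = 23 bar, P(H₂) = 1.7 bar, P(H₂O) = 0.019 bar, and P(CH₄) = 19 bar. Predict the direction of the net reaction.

Qp = P(CO)·P(H₂)³ / (P(CH₄)·P(H₂O)) = (23)·(1.7)³ / ((19)·(0.019)) = 310
Qp = 310 < Kp = 2200, so the forward reaction proceeds.

in the forward direction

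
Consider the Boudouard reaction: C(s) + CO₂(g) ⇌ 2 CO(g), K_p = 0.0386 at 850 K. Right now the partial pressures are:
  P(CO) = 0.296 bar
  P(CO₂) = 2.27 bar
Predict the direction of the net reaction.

no net change (already at equilibrium)

(C is a pure solid — omitted from Q_p.)
Q_p = P(CO)² / P(CO₂) = (0.296)² / (2.27) = 0.0386
Q_p = 0.0386 = K_p, so the system is already at equilibrium.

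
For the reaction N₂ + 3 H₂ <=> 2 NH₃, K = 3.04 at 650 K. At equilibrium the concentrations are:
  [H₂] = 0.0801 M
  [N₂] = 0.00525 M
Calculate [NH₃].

At equilibrium, K = [NH₃]² / ([N₂]·[H₂]³) = 3.04.
([NH₃])² / ((0.00525)·(0.0801)³) = 3.04
[NH₃]² = 8.20×10⁻⁶ ⇒ [NH₃] = 0.00286 M

[NH₃] = 0.00286 M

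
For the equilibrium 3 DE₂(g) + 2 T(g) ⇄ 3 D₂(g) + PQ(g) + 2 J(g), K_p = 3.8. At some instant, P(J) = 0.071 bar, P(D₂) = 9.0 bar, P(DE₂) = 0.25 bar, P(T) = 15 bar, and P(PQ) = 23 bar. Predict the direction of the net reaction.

Q_p = P(D₂)³·P(PQ)·P(J)² / (P(DE₂)³·P(T)²) = (9.0)³·(23)·(0.071)² / ((0.25)³·(15)²) = 24
Q_p = 24 > K_p = 3.8, so the reverse reaction proceeds.

in the reverse direction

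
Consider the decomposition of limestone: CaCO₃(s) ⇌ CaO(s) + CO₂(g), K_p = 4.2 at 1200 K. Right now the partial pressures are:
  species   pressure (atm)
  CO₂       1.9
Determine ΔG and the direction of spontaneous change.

(CaCO₃, CaO are pure solids — omitted from Q_p.)
Q_p = P(CO₂) = 1.90
ΔG = RT ln(Q_p/K_p) = (8.314 J mol⁻¹ K⁻¹)(1200 K) × ln(1.90/4.2)
   = (9.977 kJ/mol)(-0.7932) = -7.91 kJ/mol
ΔG < 0, so the forward reaction is spontaneous (proceeds forward).

ΔG = -7.91 kJ/mol; the forward reaction is spontaneous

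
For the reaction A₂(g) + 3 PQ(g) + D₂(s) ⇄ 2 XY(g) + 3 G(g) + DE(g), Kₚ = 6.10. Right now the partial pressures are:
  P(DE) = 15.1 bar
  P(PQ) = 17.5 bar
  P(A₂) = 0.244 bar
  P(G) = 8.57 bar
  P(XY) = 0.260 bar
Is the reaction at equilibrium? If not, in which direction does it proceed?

forward (toward products)

(D₂ is a pure solid — omitted from Qₚ.)
Qₚ = P(XY)²·P(G)³·P(DE) / (P(A₂)·P(PQ)³) = (0.260)²·(8.57)³·(15.1) / ((0.244)·(17.5)³) = 0.491
Qₚ = 0.491 < Kₚ = 6.10, so the forward reaction proceeds.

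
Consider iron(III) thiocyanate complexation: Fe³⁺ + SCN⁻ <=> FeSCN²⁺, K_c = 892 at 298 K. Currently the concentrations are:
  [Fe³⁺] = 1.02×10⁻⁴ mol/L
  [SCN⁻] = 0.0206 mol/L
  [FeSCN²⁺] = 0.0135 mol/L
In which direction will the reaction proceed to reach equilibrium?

Q_c = [FeSCN²⁺] / ([Fe³⁺]·[SCN⁻]) = (0.0135) / ((1.02×10⁻⁴)·(0.0206)) = 6420
Q_c = 6420 > K_c = 892, so the reverse reaction proceeds.

toward reactants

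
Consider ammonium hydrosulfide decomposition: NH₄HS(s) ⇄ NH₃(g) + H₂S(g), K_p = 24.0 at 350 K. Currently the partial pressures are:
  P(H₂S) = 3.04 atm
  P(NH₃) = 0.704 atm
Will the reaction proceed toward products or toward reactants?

forward (toward products)

(NH₄HS is a pure solid — omitted from Q_p.)
Q_p = P(NH₃)·P(H₂S) = (0.704)·(3.04) = 2.14
Q_p = 2.14 < K_p = 24.0, so the forward reaction proceeds.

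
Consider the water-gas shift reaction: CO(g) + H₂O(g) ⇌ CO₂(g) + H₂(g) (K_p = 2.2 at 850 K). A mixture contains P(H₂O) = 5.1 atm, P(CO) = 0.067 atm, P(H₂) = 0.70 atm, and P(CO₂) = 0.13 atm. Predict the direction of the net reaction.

Q_p = P(CO₂)·P(H₂) / (P(CO)·P(H₂O)) = (0.13)·(0.70) / ((0.067)·(5.1)) = 0.27
Q_p = 0.27 < K_p = 2.2, so the forward reaction proceeds.

in the forward direction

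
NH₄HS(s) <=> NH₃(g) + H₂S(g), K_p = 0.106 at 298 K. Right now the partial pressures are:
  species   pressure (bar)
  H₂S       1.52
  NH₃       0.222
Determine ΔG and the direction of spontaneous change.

(NH₄HS is a pure solid — omitted from Q_p.)
Q_p = P(NH₃)·P(H₂S) = (0.222)·(1.52) = 0.337
ΔG = RT ln(Q_p/K_p) = (8.314 J mol⁻¹ K⁻¹)(298 K) × ln(0.337/0.106)
   = (2.478 kJ/mol)(1.157) = 2.87 kJ/mol
ΔG > 0, so the forward reaction is non-spontaneous (proceeds in reverse).

ΔG = 2.87 kJ/mol; the forward reaction is non-spontaneous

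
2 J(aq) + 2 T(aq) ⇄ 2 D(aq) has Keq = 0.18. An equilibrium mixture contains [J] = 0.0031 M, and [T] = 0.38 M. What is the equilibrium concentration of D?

At equilibrium, Keq = [D]² / ([J]²·[T]²) = 0.18.
([D])² / ((0.0031)²·(0.38)²) = 0.18
[D]² = 2.50e-7 ⇒ [D] = 5.0e-4 M

[D] = 5.0e-4 M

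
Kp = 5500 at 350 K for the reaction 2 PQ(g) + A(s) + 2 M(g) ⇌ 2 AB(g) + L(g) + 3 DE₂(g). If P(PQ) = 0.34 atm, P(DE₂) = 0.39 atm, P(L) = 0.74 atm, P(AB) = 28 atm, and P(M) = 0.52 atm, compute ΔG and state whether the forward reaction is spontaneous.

(A is a pure solid — omitted from Qp.)
Qp = P(AB)²·P(L)·P(DE₂)³ / (P(PQ)²·P(M)²) = (28)²·(0.74)·(0.39)³ / ((0.34)²·(0.52)²) = 1100
ΔG = RT ln(Qp/Kp) = (8.314 J mol⁻¹ K⁻¹)(350 K) × ln(1100/5500)
   = (2.910 kJ/mol)(-1.609) = -4.68 kJ/mol
ΔG < 0, so the forward reaction is spontaneous (proceeds forward).

ΔG = -4.68 kJ/mol; the forward reaction is spontaneous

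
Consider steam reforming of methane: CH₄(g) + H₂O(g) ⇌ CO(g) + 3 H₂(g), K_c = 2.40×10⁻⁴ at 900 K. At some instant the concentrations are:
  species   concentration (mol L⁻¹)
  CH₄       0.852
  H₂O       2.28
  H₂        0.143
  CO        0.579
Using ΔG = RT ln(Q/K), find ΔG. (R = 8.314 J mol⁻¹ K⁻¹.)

Q_c = [CO]·[H₂]³ / ([CH₄]·[H₂O]) = (0.579)·(0.143)³ / ((0.852)·(2.28)) = 8.72×10⁻⁴
ΔG = RT ln(Q_c/K_c) = (8.314 J mol⁻¹ K⁻¹)(900 K) × ln(8.72×10⁻⁴/2.40×10⁻⁴)
   = (7.483 kJ/mol)(1.290) = 9.65 kJ/mol
ΔG > 0, so the forward reaction is non-spontaneous (proceeds in reverse).

ΔG = 9.65 kJ/mol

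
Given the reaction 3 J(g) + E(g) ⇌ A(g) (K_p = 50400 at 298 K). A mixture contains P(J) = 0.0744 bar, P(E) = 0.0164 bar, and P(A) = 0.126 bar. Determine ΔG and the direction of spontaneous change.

ΔG = -2.46 kJ/mol; the forward reaction is spontaneous

Q_p = P(A) / (P(J)³·P(E)) = (0.126) / ((0.0744)³·(0.0164)) = 18700
ΔG = RT ln(Q_p/K_p) = (8.314 J mol⁻¹ K⁻¹)(298 K) × ln(18700/50400)
   = (2.478 kJ/mol)(-0.9915) = -2.46 kJ/mol
ΔG < 0, so the forward reaction is spontaneous (proceeds forward).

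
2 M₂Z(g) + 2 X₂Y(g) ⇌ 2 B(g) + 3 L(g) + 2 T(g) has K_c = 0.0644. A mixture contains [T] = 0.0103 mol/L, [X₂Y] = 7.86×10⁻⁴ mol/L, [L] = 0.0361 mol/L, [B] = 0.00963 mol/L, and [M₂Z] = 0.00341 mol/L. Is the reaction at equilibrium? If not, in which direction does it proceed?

Q_c = [B]²·[L]³·[T]² / ([M₂Z]²·[X₂Y]²) = (0.00963)²·(0.0361)³·(0.0103)² / ((0.00341)²·(7.86×10⁻⁴)²) = 0.0644
Q_c = 0.0644 = K_c, so the system is already at equilibrium.

neither direction; the system is at equilibrium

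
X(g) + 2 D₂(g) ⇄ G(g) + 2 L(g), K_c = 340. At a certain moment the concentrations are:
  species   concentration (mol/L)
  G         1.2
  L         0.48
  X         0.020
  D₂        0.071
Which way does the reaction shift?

Q_c = [G]·[L]² / ([X]·[D₂]²) = (1.2)·(0.48)² / ((0.020)·(0.071)²) = 2700
Q_c = 2700 > K_c = 340, so the reverse reaction proceeds.

in the reverse direction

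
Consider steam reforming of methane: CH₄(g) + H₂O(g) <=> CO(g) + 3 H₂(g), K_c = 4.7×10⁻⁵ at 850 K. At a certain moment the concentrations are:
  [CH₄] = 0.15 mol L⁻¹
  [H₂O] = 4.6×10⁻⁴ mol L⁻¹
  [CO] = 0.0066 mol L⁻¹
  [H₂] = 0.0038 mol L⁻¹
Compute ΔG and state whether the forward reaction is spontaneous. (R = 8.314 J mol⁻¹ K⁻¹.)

Q_c = [CO]·[H₂]³ / ([CH₄]·[H₂O]) = (0.0066)·(0.0038)³ / ((0.15)·(4.6×10⁻⁴)) = 5.25×10⁻⁶
ΔG = RT ln(Q_c/K_c) = (8.314 J mol⁻¹ K⁻¹)(850 K) × ln(5.25×10⁻⁶/4.7×10⁻⁵)
   = (7.067 kJ/mol)(-2.192) = -15.5 kJ/mol
ΔG < 0, so the forward reaction is spontaneous (proceeds forward).

ΔG = -15.5 kJ/mol; the forward reaction is spontaneous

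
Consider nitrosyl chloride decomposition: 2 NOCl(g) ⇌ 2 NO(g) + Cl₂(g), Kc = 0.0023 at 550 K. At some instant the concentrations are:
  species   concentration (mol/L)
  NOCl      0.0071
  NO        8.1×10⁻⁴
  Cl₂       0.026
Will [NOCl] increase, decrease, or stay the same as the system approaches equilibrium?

decrease

Qc = [NO]²·[Cl₂] / [NOCl]² = (8.1×10⁻⁴)²·(0.026) / (0.0071)² = 3.4×10⁻⁴
Qc = 3.4×10⁻⁴ < Kc = 0.0023: net forward reaction.
NOCl is a reactant, so it decreases.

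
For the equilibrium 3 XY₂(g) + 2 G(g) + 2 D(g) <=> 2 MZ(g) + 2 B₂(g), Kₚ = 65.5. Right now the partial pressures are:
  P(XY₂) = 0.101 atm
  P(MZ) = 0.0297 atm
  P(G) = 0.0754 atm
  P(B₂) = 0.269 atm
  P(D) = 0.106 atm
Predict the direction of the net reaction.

Qₚ = P(MZ)²·P(B₂)² / (P(XY₂)³·P(G)²·P(D)²) = (0.0297)²·(0.269)² / ((0.101)³·(0.0754)²·(0.106)²) = 970
Qₚ = 970 > Kₚ = 65.5, so the reverse reaction proceeds.

in the reverse direction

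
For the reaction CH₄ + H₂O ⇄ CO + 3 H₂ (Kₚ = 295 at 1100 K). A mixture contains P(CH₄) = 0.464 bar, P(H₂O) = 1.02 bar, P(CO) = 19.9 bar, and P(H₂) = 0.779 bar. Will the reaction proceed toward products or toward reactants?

Qₚ = P(CO)·P(H₂)³ / (P(CH₄)·P(H₂O)) = (19.9)·(0.779)³ / ((0.464)·(1.02)) = 19.9
Qₚ = 19.9 < Kₚ = 295, so the forward reaction proceeds.

to the right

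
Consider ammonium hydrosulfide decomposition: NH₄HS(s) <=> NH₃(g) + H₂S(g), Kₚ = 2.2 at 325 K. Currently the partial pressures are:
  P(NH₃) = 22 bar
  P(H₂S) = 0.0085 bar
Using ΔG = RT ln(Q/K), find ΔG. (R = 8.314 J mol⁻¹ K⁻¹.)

ΔG = -6.66 kJ/mol

(NH₄HS is a pure solid — omitted from Qₚ.)
Qₚ = P(NH₃)·P(H₂S) = (22)·(0.0085) = 0.187
ΔG = RT ln(Qₚ/Kₚ) = (8.314 J mol⁻¹ K⁻¹)(325 K) × ln(0.187/2.2)
   = (2.702 kJ/mol)(-2.465) = -6.66 kJ/mol
ΔG < 0, so the forward reaction is spontaneous (proceeds forward).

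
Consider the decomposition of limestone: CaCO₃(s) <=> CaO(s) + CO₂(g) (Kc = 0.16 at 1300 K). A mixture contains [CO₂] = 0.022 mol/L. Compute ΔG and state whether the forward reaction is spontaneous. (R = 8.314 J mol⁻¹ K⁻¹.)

(CaCO₃, CaO are pure solids — omitted from Qc.)
Qc = [CO₂] = 0.0220
ΔG = RT ln(Qc/Kc) = (8.314 J mol⁻¹ K⁻¹)(1300 K) × ln(0.0220/0.16)
   = (10.81 kJ/mol)(-1.984) = -21.4 kJ/mol
ΔG < 0, so the forward reaction is spontaneous (proceeds forward).

ΔG = -21.4 kJ/mol; the forward reaction is spontaneous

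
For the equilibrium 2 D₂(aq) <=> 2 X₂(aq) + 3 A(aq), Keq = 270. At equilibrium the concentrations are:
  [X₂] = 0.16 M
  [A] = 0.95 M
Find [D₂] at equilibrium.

[D₂] = 0.0090 M

At equilibrium, Keq = [X₂]²·[A]³ / [D₂]² = 270.
(0.16)²·(0.95)³ / ([D₂])² = 270
[D₂]² = 8.13×10⁻⁵ ⇒ [D₂] = 0.0090 M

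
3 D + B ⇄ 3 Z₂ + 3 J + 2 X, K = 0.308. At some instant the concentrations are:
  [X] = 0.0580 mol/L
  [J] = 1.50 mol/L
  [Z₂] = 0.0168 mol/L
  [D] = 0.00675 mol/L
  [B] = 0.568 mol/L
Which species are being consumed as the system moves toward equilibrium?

none (at equilibrium)

Q = [Z₂]³·[J]³·[X]² / ([D]³·[B]) = (0.0168)³·(1.50)³·(0.0580)² / ((0.00675)³·(0.568)) = 0.308
Q = 0.308 = K; the system is at equilibrium.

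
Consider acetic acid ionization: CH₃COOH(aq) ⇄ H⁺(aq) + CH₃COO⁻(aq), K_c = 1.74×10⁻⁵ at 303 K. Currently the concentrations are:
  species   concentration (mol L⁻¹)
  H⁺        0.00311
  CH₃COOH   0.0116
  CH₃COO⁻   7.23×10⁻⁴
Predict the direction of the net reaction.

in the reverse direction

Q_c = [H⁺]·[CH₃COO⁻] / [CH₃COOH] = (0.00311)·(7.23×10⁻⁴) / (0.0116) = 1.94×10⁻⁴
Q_c = 1.94×10⁻⁴ > K_c = 1.74×10⁻⁵, so the reverse reaction proceeds.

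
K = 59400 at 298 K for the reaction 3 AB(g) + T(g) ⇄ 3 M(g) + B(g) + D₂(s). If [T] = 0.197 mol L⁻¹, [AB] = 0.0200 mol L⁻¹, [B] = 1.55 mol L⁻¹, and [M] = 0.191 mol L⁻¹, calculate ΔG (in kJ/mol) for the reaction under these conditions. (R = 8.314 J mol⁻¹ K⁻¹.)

(D₂ is a pure solid — omitted from Q.)
Q = [M]³·[B] / ([AB]³·[T]) = (0.191)³·(1.55) / ((0.0200)³·(0.197)) = 6850
ΔG = RT ln(Q/K) = (8.314 J mol⁻¹ K⁻¹)(298 K) × ln(6850/59400)
   = (2.478 kJ/mol)(-2.160) = -5.35 kJ/mol
ΔG < 0, so the forward reaction is spontaneous (proceeds forward).

ΔG = -5.35 kJ/mol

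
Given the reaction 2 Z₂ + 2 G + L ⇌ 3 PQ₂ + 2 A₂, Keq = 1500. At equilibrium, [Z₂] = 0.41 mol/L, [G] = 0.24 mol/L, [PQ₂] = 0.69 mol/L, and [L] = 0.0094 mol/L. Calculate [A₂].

At equilibrium, Keq = [PQ₂]³·[A₂]² / ([Z₂]²·[G]²·[L]) = 1500.
(0.69)³·([A₂])² / ((0.41)²·(0.24)²·(0.0094)) = 1500
[A₂]² = 0.416 ⇒ [A₂] = 0.64 mol/L

[A₂] = 0.64 mol/L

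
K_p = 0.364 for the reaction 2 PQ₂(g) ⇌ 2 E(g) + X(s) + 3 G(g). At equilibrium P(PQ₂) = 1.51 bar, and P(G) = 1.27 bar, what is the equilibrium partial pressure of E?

(X is a pure solid — omitted from K_p.)
At equilibrium, K_p = P(E)²·P(G)³ / P(PQ₂)² = 0.364.
(P(E))²·(1.27)³ / (1.51)² = 0.364
P(E)² = 0.405 ⇒ P(E) = 0.637 bar

P(E) = 0.637 bar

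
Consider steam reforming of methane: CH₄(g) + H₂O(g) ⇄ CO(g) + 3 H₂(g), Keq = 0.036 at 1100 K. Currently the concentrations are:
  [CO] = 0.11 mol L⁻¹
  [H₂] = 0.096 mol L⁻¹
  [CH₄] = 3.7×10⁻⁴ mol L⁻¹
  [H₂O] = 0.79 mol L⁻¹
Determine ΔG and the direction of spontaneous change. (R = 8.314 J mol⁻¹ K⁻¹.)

Q = [CO]·[H₂]³ / ([CH₄]·[H₂O]) = (0.11)·(0.096)³ / ((3.7×10⁻⁴)·(0.79)) = 0.333
ΔG = RT ln(Q/Keq) = (8.314 J mol⁻¹ K⁻¹)(1100 K) × ln(0.333/0.036)
   = (9.145 kJ/mol)(2.225) = 20.3 kJ/mol
ΔG > 0, so the forward reaction is non-spontaneous (proceeds in reverse).

ΔG = 20.3 kJ/mol; the forward reaction is non-spontaneous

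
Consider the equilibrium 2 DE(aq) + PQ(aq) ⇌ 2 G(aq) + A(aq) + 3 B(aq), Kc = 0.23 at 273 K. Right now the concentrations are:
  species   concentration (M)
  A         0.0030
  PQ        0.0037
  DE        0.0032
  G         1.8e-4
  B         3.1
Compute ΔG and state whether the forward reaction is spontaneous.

ΔG = -2.50 kJ/mol; the forward reaction is spontaneous

Qc = [G]²·[A]·[B]³ / ([DE]²·[PQ]) = (1.8e-4)²·(0.0030)·(3.1)³ / ((0.0032)²·(0.0037)) = 0.0764
ΔG = RT ln(Qc/Kc) = (8.314 J mol⁻¹ K⁻¹)(273 K) × ln(0.0764/0.23)
   = (2.270 kJ/mol)(-1.102) = -2.50 kJ/mol
ΔG < 0, so the forward reaction is spontaneous (proceeds forward).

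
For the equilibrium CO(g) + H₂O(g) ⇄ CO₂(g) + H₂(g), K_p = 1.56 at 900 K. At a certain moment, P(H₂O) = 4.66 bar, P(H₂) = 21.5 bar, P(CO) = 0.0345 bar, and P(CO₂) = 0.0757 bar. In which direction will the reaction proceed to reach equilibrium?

Q_p = P(CO₂)·P(H₂) / (P(CO)·P(H₂O)) = (0.0757)·(21.5) / ((0.0345)·(4.66)) = 10.1
Q_p = 10.1 > K_p = 1.56, so the reverse reaction proceeds.

toward reactants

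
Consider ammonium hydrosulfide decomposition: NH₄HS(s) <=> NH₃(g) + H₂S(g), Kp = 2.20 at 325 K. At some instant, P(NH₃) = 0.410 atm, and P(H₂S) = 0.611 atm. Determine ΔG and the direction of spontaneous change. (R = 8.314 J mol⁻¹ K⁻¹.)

(NH₄HS is a pure solid — omitted from Qp.)
Qp = P(NH₃)·P(H₂S) = (0.410)·(0.611) = 0.251
ΔG = RT ln(Qp/Kp) = (8.314 J mol⁻¹ K⁻¹)(325 K) × ln(0.251/2.20)
   = (2.702 kJ/mol)(-2.171) = -5.87 kJ/mol
ΔG < 0, so the forward reaction is spontaneous (proceeds forward).

ΔG = -5.87 kJ/mol; the forward reaction is spontaneous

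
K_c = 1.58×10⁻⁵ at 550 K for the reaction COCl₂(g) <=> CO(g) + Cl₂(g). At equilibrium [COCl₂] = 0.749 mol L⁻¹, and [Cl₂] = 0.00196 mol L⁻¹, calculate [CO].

[CO] = 0.00604 mol L⁻¹

At equilibrium, K_c = [CO]·[Cl₂] / [COCl₂] = 1.58×10⁻⁵.
([CO])·(0.00196) / (0.749) = 1.58×10⁻⁵
[CO] = 0.00604 mol L⁻¹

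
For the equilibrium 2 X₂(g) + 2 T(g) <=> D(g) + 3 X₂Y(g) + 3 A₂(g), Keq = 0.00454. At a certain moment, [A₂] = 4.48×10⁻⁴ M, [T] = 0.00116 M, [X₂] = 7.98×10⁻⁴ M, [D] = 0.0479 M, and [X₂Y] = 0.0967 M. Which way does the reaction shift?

no net change (already at equilibrium)

Q = [D]·[X₂Y]³·[A₂]³ / ([X₂]²·[T]²) = (0.0479)·(0.0967)³·(4.48×10⁻⁴)³ / ((7.98×10⁻⁴)²·(0.00116)²) = 0.00454
Q = 0.00454 = Keq, so the system is already at equilibrium.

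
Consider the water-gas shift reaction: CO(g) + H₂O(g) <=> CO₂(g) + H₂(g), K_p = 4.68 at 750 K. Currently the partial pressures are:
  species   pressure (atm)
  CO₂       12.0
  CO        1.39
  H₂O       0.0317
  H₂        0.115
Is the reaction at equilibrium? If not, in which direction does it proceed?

to the left

Q_p = P(CO₂)·P(H₂) / (P(CO)·P(H₂O)) = (12.0)·(0.115) / ((1.39)·(0.0317)) = 31.3
Q_p = 31.3 > K_p = 4.68, so the reverse reaction proceeds.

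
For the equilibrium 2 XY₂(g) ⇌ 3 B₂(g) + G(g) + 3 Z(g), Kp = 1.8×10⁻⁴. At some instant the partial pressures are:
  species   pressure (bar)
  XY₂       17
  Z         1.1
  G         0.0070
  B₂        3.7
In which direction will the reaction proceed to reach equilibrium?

in the reverse direction

Qp = P(B₂)³·P(G)·P(Z)³ / P(XY₂)² = (3.7)³·(0.0070)·(1.1)³ / (17)² = 0.0016
Qp = 0.0016 > Kp = 1.8×10⁻⁴, so the reverse reaction proceeds.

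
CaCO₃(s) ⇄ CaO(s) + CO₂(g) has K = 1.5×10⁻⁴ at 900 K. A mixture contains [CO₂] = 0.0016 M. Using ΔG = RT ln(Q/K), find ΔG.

ΔG = 17.7 kJ/mol

(CaCO₃, CaO are pure solids — omitted from Q.)
Q = [CO₂] = 0.00160
ΔG = RT ln(Q/K) = (8.314 J mol⁻¹ K⁻¹)(900 K) × ln(0.00160/1.5×10⁻⁴)
   = (7.483 kJ/mol)(2.367) = 17.7 kJ/mol
ΔG > 0, so the forward reaction is non-spontaneous (proceeds in reverse).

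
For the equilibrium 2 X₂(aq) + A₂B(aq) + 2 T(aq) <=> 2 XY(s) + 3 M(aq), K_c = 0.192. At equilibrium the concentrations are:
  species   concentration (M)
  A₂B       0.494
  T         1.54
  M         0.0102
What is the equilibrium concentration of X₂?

[X₂] = 0.00217 M

(XY is a pure solid — omitted from K_c.)
At equilibrium, K_c = [M]³ / ([X₂]²·[A₂B]·[T]²) = 0.192.
(0.0102)³ / (([X₂])²·(0.494)·(1.54)²) = 0.192
[X₂]² = 4.72e-6 ⇒ [X₂] = 0.00217 M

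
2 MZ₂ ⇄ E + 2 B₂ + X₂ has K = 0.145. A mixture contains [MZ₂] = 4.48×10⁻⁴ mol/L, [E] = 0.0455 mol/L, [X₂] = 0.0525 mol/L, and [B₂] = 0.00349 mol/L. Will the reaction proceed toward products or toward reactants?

neither direction; the system is at equilibrium

Q = [E]·[B₂]²·[X₂] / [MZ₂]² = (0.0455)·(0.00349)²·(0.0525) / (4.48×10⁻⁴)² = 0.145
Q = 0.145 = K, so the system is already at equilibrium.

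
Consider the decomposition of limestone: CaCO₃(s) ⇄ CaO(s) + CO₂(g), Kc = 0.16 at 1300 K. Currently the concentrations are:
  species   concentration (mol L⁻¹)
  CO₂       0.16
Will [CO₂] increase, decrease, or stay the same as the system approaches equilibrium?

(CaCO₃, CaO are pure solids — omitted from Qc.)
Qc = [CO₂] = 0.16
Qc = 0.16 = Kc; the system is at equilibrium.

stay the same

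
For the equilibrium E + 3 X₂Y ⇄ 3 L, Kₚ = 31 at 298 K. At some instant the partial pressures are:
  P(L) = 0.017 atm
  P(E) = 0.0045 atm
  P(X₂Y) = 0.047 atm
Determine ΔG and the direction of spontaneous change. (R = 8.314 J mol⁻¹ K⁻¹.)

Qₚ = P(L)³ / (P(E)·P(X₂Y)³) = (0.017)³ / ((0.0045)·(0.047)³) = 10.5
ΔG = RT ln(Qₚ/Kₚ) = (8.314 J mol⁻¹ K⁻¹)(298 K) × ln(10.5/31)
   = (2.478 kJ/mol)(-1.083) = -2.68 kJ/mol
ΔG < 0, so the forward reaction is spontaneous (proceeds forward).

ΔG = -2.68 kJ/mol; the forward reaction is spontaneous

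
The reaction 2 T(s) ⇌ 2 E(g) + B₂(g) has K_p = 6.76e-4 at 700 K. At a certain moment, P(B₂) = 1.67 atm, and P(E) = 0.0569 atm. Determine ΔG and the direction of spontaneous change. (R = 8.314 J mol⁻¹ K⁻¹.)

ΔG = 12.1 kJ/mol; the forward reaction is non-spontaneous

(T is a pure solid — omitted from Q_p.)
Q_p = P(E)²·P(B₂) = (0.0569)²·(1.67) = 0.00541
ΔG = RT ln(Q_p/K_p) = (8.314 J mol⁻¹ K⁻¹)(700 K) × ln(0.00541/6.76e-4)
   = (5.820 kJ/mol)(2.080) = 12.1 kJ/mol
ΔG > 0, so the forward reaction is non-spontaneous (proceeds in reverse).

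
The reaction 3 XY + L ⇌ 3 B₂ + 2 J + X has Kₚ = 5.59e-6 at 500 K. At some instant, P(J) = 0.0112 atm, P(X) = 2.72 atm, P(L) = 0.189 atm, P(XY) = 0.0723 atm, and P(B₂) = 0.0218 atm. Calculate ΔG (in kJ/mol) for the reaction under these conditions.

Qₚ = P(B₂)³·P(J)²·P(X) / (P(XY)³·P(L)) = (0.0218)³·(0.0112)²·(2.72) / ((0.0723)³·(0.189)) = 4.95e-5
ΔG = RT ln(Qₚ/Kₚ) = (8.314 J mol⁻¹ K⁻¹)(500 K) × ln(4.95e-5/5.59e-6)
   = (4.157 kJ/mol)(2.181) = 9.07 kJ/mol
ΔG > 0, so the forward reaction is non-spontaneous (proceeds in reverse).

ΔG = 9.07 kJ/mol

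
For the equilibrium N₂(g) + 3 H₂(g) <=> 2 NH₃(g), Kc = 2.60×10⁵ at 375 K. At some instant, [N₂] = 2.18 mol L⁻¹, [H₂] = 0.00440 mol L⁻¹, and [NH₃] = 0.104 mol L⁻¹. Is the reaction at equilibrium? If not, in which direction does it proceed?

toward products

Qc = [NH₃]² / ([N₂]·[H₂]³) = (0.104)² / ((2.18)·(0.00440)³) = 58200
Qc = 58200 < Kc = 2.60×10⁵, so the forward reaction proceeds.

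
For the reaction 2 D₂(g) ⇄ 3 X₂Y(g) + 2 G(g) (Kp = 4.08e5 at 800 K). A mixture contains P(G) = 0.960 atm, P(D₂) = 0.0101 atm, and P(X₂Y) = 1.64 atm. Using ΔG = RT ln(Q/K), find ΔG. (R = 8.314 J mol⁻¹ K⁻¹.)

Qp = P(X₂Y)³·P(G)² / P(D₂)² = (1.64)³·(0.960)² / (0.0101)² = 39900
ΔG = RT ln(Qp/Kp) = (8.314 J mol⁻¹ K⁻¹)(800 K) × ln(39900/4.08e5)
   = (6.651 kJ/mol)(-2.325) = -15.5 kJ/mol
ΔG < 0, so the forward reaction is spontaneous (proceeds forward).

ΔG = -15.5 kJ/mol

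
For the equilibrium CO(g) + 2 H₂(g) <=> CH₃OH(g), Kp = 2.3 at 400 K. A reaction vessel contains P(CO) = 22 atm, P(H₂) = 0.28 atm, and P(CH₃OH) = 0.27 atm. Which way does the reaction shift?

forward (toward products)

Qp = P(CH₃OH) / (P(CO)·P(H₂)²) = (0.27) / ((22)·(0.28)²) = 0.16
Qp = 0.16 < Kp = 2.3, so the forward reaction proceeds.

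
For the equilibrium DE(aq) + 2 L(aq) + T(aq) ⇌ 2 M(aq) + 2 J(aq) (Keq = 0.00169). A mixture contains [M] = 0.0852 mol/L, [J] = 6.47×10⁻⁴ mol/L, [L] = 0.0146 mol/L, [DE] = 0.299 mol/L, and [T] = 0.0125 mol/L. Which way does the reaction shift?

Q = [M]²·[J]² / ([DE]·[L]²·[T]) = (0.0852)²·(6.47×10⁻⁴)² / ((0.299)·(0.0146)²·(0.0125)) = 0.00381
Q = 0.00381 > Keq = 0.00169, so the reverse reaction proceeds.

to the left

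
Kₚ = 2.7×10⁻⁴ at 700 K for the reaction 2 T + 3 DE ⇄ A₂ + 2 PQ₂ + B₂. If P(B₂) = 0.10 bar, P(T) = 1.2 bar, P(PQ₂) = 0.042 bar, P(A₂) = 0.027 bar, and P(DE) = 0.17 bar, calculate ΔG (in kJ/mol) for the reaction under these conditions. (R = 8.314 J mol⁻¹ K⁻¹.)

ΔG = 5.32 kJ/mol

Qₚ = P(A₂)·P(PQ₂)²·P(B₂) / (P(T)²·P(DE)³) = (0.027)·(0.042)²·(0.10) / ((1.2)²·(0.17)³) = 6.73×10⁻⁴
ΔG = RT ln(Qₚ/Kₚ) = (8.314 J mol⁻¹ K⁻¹)(700 K) × ln(6.73×10⁻⁴/2.7×10⁻⁴)
   = (5.820 kJ/mol)(0.9133) = 5.32 kJ/mol
ΔG > 0, so the forward reaction is non-spontaneous (proceeds in reverse).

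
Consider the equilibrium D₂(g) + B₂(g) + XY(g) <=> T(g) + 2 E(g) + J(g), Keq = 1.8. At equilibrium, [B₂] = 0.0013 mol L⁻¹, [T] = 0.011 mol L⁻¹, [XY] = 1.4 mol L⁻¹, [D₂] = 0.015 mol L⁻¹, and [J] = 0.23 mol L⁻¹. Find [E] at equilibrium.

[E] = 0.14 mol L⁻¹

At equilibrium, Keq = [T]·[E]²·[J] / ([D₂]·[B₂]·[XY]) = 1.8.
(0.011)·([E])²·(0.23) / ((0.015)·(0.0013)·(1.4)) = 1.8
[E]² = 0.0194 ⇒ [E] = 0.14 mol L⁻¹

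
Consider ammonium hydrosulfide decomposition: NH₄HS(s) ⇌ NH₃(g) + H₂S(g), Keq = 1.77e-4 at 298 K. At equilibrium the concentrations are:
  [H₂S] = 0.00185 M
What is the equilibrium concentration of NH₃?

[NH₃] = 0.0957 M

(NH₄HS is a pure solid — omitted from Keq.)
At equilibrium, Keq = [NH₃]·[H₂S] = 1.77e-4.
([NH₃])·(0.00185) = 1.77e-4
[NH₃] = 0.0957 M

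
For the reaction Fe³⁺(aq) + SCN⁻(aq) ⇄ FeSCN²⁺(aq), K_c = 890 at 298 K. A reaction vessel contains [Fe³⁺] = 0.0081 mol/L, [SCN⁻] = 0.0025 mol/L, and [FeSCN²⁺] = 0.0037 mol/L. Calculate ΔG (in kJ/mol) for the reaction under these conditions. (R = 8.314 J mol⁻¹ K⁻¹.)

Q_c = [FeSCN²⁺] / ([Fe³⁺]·[SCN⁻]) = (0.0037) / ((0.0081)·(0.0025)) = 183
ΔG = RT ln(Q_c/K_c) = (8.314 J mol⁻¹ K⁻¹)(298 K) × ln(183/890)
   = (2.478 kJ/mol)(-1.582) = -3.92 kJ/mol
ΔG < 0, so the forward reaction is spontaneous (proceeds forward).

ΔG = -3.92 kJ/mol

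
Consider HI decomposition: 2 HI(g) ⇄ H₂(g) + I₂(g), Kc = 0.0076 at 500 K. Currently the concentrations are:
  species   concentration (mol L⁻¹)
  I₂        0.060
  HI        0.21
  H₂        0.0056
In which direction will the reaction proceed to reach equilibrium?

Qc = [H₂]·[I₂] / [HI]² = (0.0056)·(0.060) / (0.21)² = 0.0076
Qc = 0.0076 = Kc, so the system is already at equilibrium.

neither direction; the system is at equilibrium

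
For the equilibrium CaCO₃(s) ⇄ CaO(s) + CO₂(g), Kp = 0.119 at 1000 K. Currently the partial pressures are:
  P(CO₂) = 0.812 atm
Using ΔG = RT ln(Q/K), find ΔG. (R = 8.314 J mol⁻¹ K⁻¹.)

(CaCO₃, CaO are pure solids — omitted from Qp.)
Qp = P(CO₂) = 0.812
ΔG = RT ln(Qp/Kp) = (8.314 J mol⁻¹ K⁻¹)(1000 K) × ln(0.812/0.119)
   = (8.314 kJ/mol)(1.920) = 16.0 kJ/mol
ΔG > 0, so the forward reaction is non-spontaneous (proceeds in reverse).

ΔG = 16.0 kJ/mol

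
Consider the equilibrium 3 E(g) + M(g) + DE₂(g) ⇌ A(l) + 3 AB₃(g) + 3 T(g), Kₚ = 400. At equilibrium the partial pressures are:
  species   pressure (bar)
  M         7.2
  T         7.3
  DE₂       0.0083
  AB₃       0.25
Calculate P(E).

P(E) = 0.63 bar

(A is a pure liquid — omitted from Kₚ.)
At equilibrium, Kₚ = P(AB₃)³·P(T)³ / (P(E)³·P(M)·P(DE₂)) = 400.
(0.25)³·(7.3)³ / ((P(E))³·(7.2)·(0.0083)) = 400
P(E)³ = 0.254 ⇒ P(E) = 0.63 bar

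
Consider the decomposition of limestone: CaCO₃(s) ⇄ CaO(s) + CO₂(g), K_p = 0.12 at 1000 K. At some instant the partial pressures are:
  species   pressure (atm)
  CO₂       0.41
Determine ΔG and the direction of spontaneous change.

ΔG = 10.2 kJ/mol; the forward reaction is non-spontaneous

(CaCO₃, CaO are pure solids — omitted from Q_p.)
Q_p = P(CO₂) = 0.410
ΔG = RT ln(Q_p/K_p) = (8.314 J mol⁻¹ K⁻¹)(1000 K) × ln(0.410/0.12)
   = (8.314 kJ/mol)(1.229) = 10.2 kJ/mol
ΔG > 0, so the forward reaction is non-spontaneous (proceeds in reverse).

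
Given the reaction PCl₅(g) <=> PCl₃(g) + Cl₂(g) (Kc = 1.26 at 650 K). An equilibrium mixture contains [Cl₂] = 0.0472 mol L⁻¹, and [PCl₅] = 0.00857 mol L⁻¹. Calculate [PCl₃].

[PCl₃] = 0.229 mol L⁻¹

At equilibrium, Kc = [PCl₃]·[Cl₂] / [PCl₅] = 1.26.
([PCl₃])·(0.0472) / (0.00857) = 1.26
[PCl₃] = 0.229 mol L⁻¹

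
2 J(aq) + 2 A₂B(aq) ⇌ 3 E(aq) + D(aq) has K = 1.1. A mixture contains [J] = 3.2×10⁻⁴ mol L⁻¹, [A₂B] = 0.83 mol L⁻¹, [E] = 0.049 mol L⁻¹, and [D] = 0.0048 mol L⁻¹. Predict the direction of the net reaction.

Q = [E]³·[D] / ([J]²·[A₂B]²) = (0.049)³·(0.0048) / ((3.2×10⁻⁴)²·(0.83)²) = 8.0
Q = 8.0 > K = 1.1, so the reverse reaction proceeds.

in the reverse direction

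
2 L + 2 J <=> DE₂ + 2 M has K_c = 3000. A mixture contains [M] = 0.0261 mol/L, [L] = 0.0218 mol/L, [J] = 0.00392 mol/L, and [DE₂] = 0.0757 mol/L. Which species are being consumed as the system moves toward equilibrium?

Q_c = [DE₂]·[M]² / ([L]²·[J]²) = (0.0757)·(0.0261)² / ((0.0218)²·(0.00392)²) = 7060
Q_c = 7060 > K_c = 3000: net reverse reaction.

DE₂, M (products)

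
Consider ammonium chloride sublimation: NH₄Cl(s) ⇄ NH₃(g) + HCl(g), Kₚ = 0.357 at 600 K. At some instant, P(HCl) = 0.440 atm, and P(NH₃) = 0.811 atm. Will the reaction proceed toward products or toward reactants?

neither direction; the system is at equilibrium

(NH₄Cl is a pure solid — omitted from Qₚ.)
Qₚ = P(NH₃)·P(HCl) = (0.811)·(0.440) = 0.357
Qₚ = 0.357 = Kₚ, so the system is already at equilibrium.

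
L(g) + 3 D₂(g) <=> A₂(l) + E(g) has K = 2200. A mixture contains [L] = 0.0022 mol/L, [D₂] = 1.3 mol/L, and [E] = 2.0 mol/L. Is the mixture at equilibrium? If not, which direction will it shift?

(A₂ is a pure liquid — omitted from Q.)
Q = [E] / ([L]·[D₂]³) = (2.0) / ((0.0022)·(1.3)³) = 410
Q = 410 < K = 2200: net forward reaction.

no; Q < K, reaction proceeds forward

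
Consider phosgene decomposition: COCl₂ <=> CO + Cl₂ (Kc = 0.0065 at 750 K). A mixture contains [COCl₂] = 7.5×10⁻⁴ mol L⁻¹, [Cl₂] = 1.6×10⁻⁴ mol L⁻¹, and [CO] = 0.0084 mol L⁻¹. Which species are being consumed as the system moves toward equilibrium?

Qc = [CO]·[Cl₂] / [COCl₂] = (0.0084)·(1.6×10⁻⁴) / (7.5×10⁻⁴) = 0.0018
Qc = 0.0018 < Kc = 0.0065: net forward reaction.

COCl₂ (reactants)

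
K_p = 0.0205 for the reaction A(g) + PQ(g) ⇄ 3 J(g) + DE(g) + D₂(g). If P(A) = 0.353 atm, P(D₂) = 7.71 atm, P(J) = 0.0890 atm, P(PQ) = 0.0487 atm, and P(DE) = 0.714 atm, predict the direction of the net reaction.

in the reverse direction

Q_p = P(J)³·P(DE)·P(D₂) / (P(A)·P(PQ)) = (0.0890)³·(0.714)·(7.71) / ((0.353)·(0.0487)) = 0.226
Q_p = 0.226 > K_p = 0.0205, so the reverse reaction proceeds.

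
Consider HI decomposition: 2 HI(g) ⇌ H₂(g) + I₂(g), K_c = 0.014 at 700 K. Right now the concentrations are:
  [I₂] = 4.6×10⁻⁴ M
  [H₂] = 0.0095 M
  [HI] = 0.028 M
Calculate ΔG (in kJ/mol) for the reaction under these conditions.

Q_c = [H₂]·[I₂] / [HI]² = (0.0095)·(4.6×10⁻⁴) / (0.028)² = 0.00557
ΔG = RT ln(Q_c/K_c) = (8.314 J mol⁻¹ K⁻¹)(700 K) × ln(0.00557/0.014)
   = (5.820 kJ/mol)(-0.9217) = -5.36 kJ/mol
ΔG < 0, so the forward reaction is spontaneous (proceeds forward).

ΔG = -5.36 kJ/mol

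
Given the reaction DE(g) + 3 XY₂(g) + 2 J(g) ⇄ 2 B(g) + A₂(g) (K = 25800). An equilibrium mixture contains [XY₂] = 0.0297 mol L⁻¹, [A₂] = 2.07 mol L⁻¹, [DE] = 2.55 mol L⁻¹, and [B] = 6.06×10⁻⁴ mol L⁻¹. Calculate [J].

At equilibrium, K = [B]²·[A₂] / ([DE]·[XY₂]³·[J]²) = 25800.
(6.06×10⁻⁴)²·(2.07) / ((2.55)·(0.0297)³·([J])²) = 25800
[J]² = 4.41×10⁻⁷ ⇒ [J] = 6.64×10⁻⁴ mol L⁻¹

[J] = 6.64×10⁻⁴ mol L⁻¹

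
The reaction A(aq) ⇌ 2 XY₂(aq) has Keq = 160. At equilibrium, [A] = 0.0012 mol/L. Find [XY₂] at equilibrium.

At equilibrium, Keq = [XY₂]² / [A] = 160.
([XY₂])² / (0.0012) = 160
[XY₂]² = 0.192 ⇒ [XY₂] = 0.44 mol/L

[XY₂] = 0.44 mol/L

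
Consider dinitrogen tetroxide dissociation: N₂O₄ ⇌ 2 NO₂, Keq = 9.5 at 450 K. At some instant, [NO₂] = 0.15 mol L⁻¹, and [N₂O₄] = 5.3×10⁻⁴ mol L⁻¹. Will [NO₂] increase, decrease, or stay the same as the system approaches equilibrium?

decrease

Q = [NO₂]² / [N₂O₄] = (0.15)² / (5.3×10⁻⁴) = 42
Q = 42 > Keq = 9.5: net reverse reaction.
NO₂ is a product, so it decreases.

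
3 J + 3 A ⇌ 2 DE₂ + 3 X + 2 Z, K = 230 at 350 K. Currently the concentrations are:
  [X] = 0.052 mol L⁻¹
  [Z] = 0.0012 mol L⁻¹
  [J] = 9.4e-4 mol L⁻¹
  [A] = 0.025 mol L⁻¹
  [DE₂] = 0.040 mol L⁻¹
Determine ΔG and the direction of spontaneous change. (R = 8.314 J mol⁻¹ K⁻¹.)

ΔG = -6.46 kJ/mol; the forward reaction is spontaneous

Q = [DE₂]²·[X]³·[Z]² / ([J]³·[A]³) = (0.040)²·(0.052)³·(0.0012)² / ((9.4e-4)³·(0.025)³) = 25.0
ΔG = RT ln(Q/K) = (8.314 J mol⁻¹ K⁻¹)(350 K) × ln(25.0/230)
   = (2.910 kJ/mol)(-2.219) = -6.46 kJ/mol
ΔG < 0, so the forward reaction is spontaneous (proceeds forward).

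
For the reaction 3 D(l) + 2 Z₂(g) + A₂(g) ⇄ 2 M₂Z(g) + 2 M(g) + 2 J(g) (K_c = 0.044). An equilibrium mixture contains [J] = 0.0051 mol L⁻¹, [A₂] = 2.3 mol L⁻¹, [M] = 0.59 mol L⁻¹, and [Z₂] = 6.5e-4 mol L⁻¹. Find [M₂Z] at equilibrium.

[M₂Z] = 0.069 mol L⁻¹

(D is a pure liquid — omitted from K_c.)
At equilibrium, K_c = [M₂Z]²·[M]²·[J]² / ([Z₂]²·[A₂]) = 0.044.
([M₂Z])²·(0.59)²·(0.0051)² / ((6.5e-4)²·(2.3)) = 0.044
[M₂Z]² = 0.00472 ⇒ [M₂Z] = 0.069 mol L⁻¹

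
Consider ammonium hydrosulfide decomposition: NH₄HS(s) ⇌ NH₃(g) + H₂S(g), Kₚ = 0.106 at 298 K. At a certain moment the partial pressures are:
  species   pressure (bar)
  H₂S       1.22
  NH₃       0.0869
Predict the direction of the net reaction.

(NH₄HS is a pure solid — omitted from Qₚ.)
Qₚ = P(NH₃)·P(H₂S) = (0.0869)·(1.22) = 0.106
Qₚ = 0.106 = Kₚ, so the system is already at equilibrium.

no net change (already at equilibrium)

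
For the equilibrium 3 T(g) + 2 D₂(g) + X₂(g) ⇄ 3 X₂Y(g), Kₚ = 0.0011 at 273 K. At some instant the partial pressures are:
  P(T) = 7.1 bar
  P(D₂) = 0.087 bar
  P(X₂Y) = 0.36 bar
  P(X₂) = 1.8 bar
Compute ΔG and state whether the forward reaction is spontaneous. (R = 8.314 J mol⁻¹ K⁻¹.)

Qₚ = P(X₂Y)³ / (P(T)³·P(D₂)²·P(X₂)) = (0.36)³ / ((7.1)³·(0.087)²·(1.8)) = 0.00957
ΔG = RT ln(Qₚ/Kₚ) = (8.314 J mol⁻¹ K⁻¹)(273 K) × ln(0.00957/0.0011)
   = (2.270 kJ/mol)(2.163) = 4.91 kJ/mol
ΔG > 0, so the forward reaction is non-spontaneous (proceeds in reverse).

ΔG = 4.91 kJ/mol; the forward reaction is non-spontaneous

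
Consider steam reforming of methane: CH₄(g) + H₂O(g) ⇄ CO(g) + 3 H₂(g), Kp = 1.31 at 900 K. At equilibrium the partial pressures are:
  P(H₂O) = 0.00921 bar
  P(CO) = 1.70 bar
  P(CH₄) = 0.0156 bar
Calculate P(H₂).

P(H₂) = 0.0480 bar

At equilibrium, Kp = P(CO)·P(H₂)³ / (P(CH₄)·P(H₂O)) = 1.31.
(1.70)·(P(H₂))³ / ((0.0156)·(0.00921)) = 1.31
P(H₂)³ = 1.11×10⁻⁴ ⇒ P(H₂) = 0.0480 bar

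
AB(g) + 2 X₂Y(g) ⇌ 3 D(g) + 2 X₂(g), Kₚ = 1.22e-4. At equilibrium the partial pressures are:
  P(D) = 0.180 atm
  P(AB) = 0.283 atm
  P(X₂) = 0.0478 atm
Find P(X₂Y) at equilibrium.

P(X₂Y) = 0.621 atm

At equilibrium, Kₚ = P(D)³·P(X₂)² / (P(AB)·P(X₂Y)²) = 1.22e-4.
(0.180)³·(0.0478)² / ((0.283)·(P(X₂Y))²) = 1.22e-4
P(X₂Y)² = 0.386 ⇒ P(X₂Y) = 0.621 atm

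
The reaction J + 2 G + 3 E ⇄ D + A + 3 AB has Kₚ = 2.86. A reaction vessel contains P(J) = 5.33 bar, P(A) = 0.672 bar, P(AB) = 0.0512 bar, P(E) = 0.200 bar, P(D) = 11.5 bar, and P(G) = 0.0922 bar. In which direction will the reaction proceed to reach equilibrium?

Qₚ = P(D)·P(A)·P(AB)³ / (P(J)·P(G)²·P(E)³) = (11.5)·(0.672)·(0.0512)³ / ((5.33)·(0.0922)²·(0.200)³) = 2.86
Qₚ = 2.86 = Kₚ, so the system is already at equilibrium.

no net change (already at equilibrium)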